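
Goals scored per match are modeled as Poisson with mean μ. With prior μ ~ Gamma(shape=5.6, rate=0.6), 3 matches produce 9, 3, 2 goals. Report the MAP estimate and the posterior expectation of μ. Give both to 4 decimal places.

MAP = 5.1667, posterior mean = 5.4444

Σ counts = 14. Posterior: Gamma(shape = 5.6+14 = 19.6, rate = 0.6+3 = 3.6).
Mode = (α−1)/β = 18.6/3.6 = 5.1667.
Mean = α/β = 19.6/3.6 = 5.4444.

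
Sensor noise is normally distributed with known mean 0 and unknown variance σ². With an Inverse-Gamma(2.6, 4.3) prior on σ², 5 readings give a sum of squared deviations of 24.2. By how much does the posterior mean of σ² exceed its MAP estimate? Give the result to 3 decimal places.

Posterior: Inverse-Gamma(shape = 2.6+5/2 = 5.1, scale = 4.3+24.2/2 = 16.4).
Mode = β/(α+1) = 16.4/6.1 = 2.689.
Mean = β/(α−1) = 16.4/4.1 = 4.000.
Difference = 4.000 − 2.689 = 1.311.
Mean > mode: the posterior has a right tail.

1.311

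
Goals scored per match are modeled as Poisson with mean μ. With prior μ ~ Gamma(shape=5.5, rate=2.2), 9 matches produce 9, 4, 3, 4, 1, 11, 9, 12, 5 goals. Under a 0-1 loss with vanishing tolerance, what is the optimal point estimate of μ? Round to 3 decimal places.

5.580

Σ counts = 58. Posterior: Gamma(shape = 5.5+58 = 63.5, rate = 2.2+9 = 11.2).
Mode = (α−1)/β = 62.5/11.2 = 5.580.
Mean = α/β = 63.5/11.2 = 5.670.
This is the posterior mode — the MAP estimate.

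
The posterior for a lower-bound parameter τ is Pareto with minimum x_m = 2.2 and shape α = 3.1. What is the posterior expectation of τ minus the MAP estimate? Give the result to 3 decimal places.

The Pareto density is strictly decreasing on [x_m, ∞), so the mode is x_m = 2.200.
Mean = α·x_m/(α−1) = 3.1·2.2/2.1 = 3.248.
Difference = 3.248 − 2.200 = 1.048.

1.048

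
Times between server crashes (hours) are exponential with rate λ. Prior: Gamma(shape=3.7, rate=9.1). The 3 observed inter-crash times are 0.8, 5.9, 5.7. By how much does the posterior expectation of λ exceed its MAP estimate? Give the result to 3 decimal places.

0.047

Σ times = 12.4. Posterior: Gamma(shape = 3.7+3 = 6.7, rate = 9.1+12.4 = 21.5).
Mode = (α−1)/β = 5.7/21.5 = 0.265.
Mean = α/β = 6.7/21.5 = 0.312.
Difference = 0.312 − 0.265 = 0.047.
Right-skewed posterior ⇒ mode < mean.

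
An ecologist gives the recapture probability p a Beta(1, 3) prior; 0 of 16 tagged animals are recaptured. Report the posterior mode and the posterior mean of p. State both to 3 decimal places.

posterior mode = 0.000, posterior mean = 0.050

Posterior: Beta(1+0, 3+16) = Beta(1, 19).
Since α = 1 ≤ 1 and β > 1, the Beta density is monotone decreasing on [0,1]; the mode is at 0.
Mean = 1/(1+19) = 0.050.
Right-skewed posterior ⇒ mode < mean.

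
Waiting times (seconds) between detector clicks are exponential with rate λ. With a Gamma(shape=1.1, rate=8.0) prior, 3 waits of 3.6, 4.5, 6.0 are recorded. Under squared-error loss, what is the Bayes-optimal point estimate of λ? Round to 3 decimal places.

Σ times = 14.1. Posterior: Gamma(shape = 1.1+3 = 4.1, rate = 8.0+14.1 = 22.1).
Mode = (α−1)/β = 3.1/22.1 = 0.140.
Mean = α/β = 4.1/22.1 = 0.186.
Squared-error loss ⇒ the optimal estimator is the posterior mean.

0.186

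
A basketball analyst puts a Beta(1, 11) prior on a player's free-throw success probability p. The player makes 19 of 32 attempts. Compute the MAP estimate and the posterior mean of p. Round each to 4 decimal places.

MAP estimate = 0.4524, posterior mean = 0.4545

Posterior: Beta(1+19, 11+13) = Beta(20, 24).
Mode = (20−1)/(20+24−2) = 19/42 = 0.4524.
Mean = 20/(20+24) = 20/44 = 0.4545.
Right-skewed posterior ⇒ mode < mean.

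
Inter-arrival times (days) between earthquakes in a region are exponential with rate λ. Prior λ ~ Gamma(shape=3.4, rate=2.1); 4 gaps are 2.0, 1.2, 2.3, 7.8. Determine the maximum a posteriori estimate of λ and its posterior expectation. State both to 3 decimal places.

Σ times = 13.3. Posterior: Gamma(shape = 3.4+4 = 7.4, rate = 2.1+13.3 = 15.4).
Mode = (α−1)/β = 6.4/15.4 = 0.416.
Mean = α/β = 7.4/15.4 = 0.481.

MAP = 0.416; posterior mean = 0.481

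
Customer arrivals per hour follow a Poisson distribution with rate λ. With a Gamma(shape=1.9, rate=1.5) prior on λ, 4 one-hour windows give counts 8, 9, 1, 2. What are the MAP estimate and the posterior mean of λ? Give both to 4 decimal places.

MAP = 3.8000, posterior mean = 3.9818

Σ counts = 20. Posterior: Gamma(shape = 1.9+20 = 21.9, rate = 1.5+4 = 5.5).
Mode = (α−1)/β = 20.9/5.5 = 3.8000.
Mean = α/β = 21.9/5.5 = 3.9818.
Right-skewed posterior ⇒ mode < mean.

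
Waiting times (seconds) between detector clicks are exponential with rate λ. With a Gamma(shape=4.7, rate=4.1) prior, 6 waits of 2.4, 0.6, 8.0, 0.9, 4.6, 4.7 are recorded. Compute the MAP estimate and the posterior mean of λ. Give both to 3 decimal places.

Σ times = 21.2. Posterior: Gamma(shape = 4.7+6 = 10.7, rate = 4.1+21.2 = 25.3).
Mode = (α−1)/β = 9.7/25.3 = 0.383.
Mean = α/β = 10.7/25.3 = 0.423.

MAP = 0.383, posterior mean = 0.423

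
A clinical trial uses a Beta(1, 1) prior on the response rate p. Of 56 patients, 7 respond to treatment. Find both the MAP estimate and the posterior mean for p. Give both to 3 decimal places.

p_MAP = 0.125, E[p|data] = 0.138

Posterior: Beta(1+7, 1+49) = Beta(8, 50).
Mode = (8−1)/(8+50−2) = 7/56 = 0.125.
Mean = 8/(8+50) = 8/58 = 0.138.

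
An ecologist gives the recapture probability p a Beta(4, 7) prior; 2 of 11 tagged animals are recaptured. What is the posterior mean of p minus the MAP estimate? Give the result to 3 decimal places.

Posterior: Beta(4+2, 7+9) = Beta(6, 16).
Mode = (6−1)/(6+16−2) = 5/20 = 0.250.
Mean = 6/(6+16) = 6/22 = 0.273.
Difference = 0.273 − 0.250 = 0.023.
Mean > mode: the posterior has a right tail.

0.023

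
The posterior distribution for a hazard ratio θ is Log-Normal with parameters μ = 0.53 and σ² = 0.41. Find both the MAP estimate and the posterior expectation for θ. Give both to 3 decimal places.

Mode = exp(μ − σ²) = exp(0.12) = 1.127.
Mean = exp(μ + σ²/2) = exp(0.735) = 2.085.

MAP = 1.127; posterior mean = 2.085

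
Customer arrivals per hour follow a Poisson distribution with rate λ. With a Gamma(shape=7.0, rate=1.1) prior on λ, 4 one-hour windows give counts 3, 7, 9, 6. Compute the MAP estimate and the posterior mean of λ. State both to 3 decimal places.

λ_MAP = 6.078, E[λ|data] = 6.275

Σ counts = 25. Posterior: Gamma(shape = 7.0+25 = 32.0, rate = 1.1+4 = 5.1).
Mode = (α−1)/β = 31.0/5.1 = 6.078.
Mean = α/β = 32.0/5.1 = 6.275.
The posterior is right-skewed, so the mean exceeds the mode.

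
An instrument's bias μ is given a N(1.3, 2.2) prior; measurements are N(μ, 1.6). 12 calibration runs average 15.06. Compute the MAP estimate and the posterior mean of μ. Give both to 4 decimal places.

MAP = 14.2737; posterior mean = 14.2737

Posterior for μ is Normal. Precision-weighted mean: (1/2.2·1.3 + 12/1.6·15.06) / (1/2.2 + 12/1.6) = 14.2737.
A Normal posterior is symmetric, so mode = mean.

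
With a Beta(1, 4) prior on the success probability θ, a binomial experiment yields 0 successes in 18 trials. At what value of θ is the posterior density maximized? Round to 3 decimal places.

0.000

Posterior: Beta(1+0, 4+18) = Beta(1, 22).
Since α = 1 ≤ 1 and β > 1, the Beta density is monotone decreasing on [0,1]; the mode is at 0.
Mean = 1/(1+22) = 0.043.
This is the posterior mode — the MAP estimate.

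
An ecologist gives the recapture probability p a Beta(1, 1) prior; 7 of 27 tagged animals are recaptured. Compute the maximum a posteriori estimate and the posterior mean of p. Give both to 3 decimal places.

Posterior: Beta(1+7, 1+20) = Beta(8, 21).
Mode = (8−1)/(8+21−2) = 7/27 = 0.259.
With a flat prior the MAP equals the MLE, 7/27.
Mean = 8/(8+21) = 8/29 = 0.276.
Right-skewed posterior ⇒ mode < mean.

maximum a posteriori estimate = 0.259, posterior mean = 0.276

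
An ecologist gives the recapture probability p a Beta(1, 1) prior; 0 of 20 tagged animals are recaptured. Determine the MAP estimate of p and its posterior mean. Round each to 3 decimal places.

MAP = 0.000; posterior mean = 0.045

Posterior: Beta(1+0, 1+20) = Beta(1, 21).
Since α = 1 ≤ 1 and β > 1, the Beta density is monotone decreasing on [0,1]; the mode is at 0.
Mean = 1/(1+21) = 0.045.
Mean > mode: the posterior has a right tail.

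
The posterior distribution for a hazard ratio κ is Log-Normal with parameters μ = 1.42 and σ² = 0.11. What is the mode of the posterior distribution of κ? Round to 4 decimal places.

Mode = exp(μ − σ²) = exp(1.31) = 3.7062.
Mean = exp(μ + σ²/2) = exp(1.475) = 4.3710.
This is the posterior mode — the MAP estimate.

3.7062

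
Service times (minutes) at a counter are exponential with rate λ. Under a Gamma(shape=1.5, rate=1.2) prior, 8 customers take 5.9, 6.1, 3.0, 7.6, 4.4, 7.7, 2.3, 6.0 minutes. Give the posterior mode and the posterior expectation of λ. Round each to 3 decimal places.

λ_MAP = 0.192, E[λ|data] = 0.215

Σ times = 43.0. Posterior: Gamma(shape = 1.5+8 = 9.5, rate = 1.2+43.0 = 44.2).
Mode = (α−1)/β = 8.5/44.2 = 0.192.
Mean = α/β = 9.5/44.2 = 0.215.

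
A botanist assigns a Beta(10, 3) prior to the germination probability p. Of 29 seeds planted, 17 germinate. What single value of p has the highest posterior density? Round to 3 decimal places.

0.650

Posterior: Beta(10+17, 3+12) = Beta(27, 15).
Mode = (27−1)/(27+15−2) = 26/40 = 0.650.
Mean = 27/(27+15) = 27/42 = 0.643.
This is the posterior mode — the MAP estimate.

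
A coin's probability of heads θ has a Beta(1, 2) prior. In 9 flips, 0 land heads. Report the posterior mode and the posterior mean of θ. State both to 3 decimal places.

θ_MAP = 0.000, E[θ|data] = 0.083

Posterior: Beta(1+0, 2+9) = Beta(1, 11).
Since α = 1 ≤ 1 and β > 1, the Beta density is monotone decreasing on [0,1]; the mode is at 0.
Mean = 1/(1+11) = 0.083.
The posterior is right-skewed, so the mean exceeds the mode.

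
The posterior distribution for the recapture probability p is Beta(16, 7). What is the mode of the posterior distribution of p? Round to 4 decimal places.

Mode = (16−1)/(16+7−2) = 15/21 = 0.7143.
Mean = 16/(16+7) = 16/23 = 0.6957.
This is the posterior mode — the MAP estimate.

0.7143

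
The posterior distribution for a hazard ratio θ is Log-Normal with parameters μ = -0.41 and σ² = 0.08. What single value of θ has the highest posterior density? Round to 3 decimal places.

0.613

Mode = exp(μ − σ²) = exp(-0.49) = 0.613.
Mean = exp(μ + σ²/2) = exp(-0.370) = 0.691.
This is the posterior mode — the MAP estimate.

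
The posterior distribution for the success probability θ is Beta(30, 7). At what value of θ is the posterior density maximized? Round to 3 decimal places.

Mode = (30−1)/(30+7−2) = 29/35 = 0.829.
Mean = 30/(30+7) = 30/37 = 0.811.
This is the posterior mode — the MAP estimate.

0.829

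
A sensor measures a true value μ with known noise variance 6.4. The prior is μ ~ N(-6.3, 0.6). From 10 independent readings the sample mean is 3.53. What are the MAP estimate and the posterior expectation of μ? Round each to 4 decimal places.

Posterior for μ is Normal. Precision-weighted mean: (1/0.6·-6.3 + 10/6.4·3.53) / (1/0.6 + 10/6.4) = -1.5435.
A Normal posterior is symmetric, so mode = mean.

MAP = -1.5435, posterior mean = -1.5435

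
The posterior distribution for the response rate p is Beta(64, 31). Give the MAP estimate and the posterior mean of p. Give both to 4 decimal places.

MAP estimate = 0.6774, posterior mean = 0.6737

Mode = (64−1)/(64+31−2) = 63/93 = 0.6774.
Mean = 64/(64+31) = 64/95 = 0.6737.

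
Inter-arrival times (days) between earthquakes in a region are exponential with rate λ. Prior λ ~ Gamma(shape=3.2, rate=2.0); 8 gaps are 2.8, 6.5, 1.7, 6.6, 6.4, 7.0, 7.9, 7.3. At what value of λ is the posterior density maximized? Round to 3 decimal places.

Σ times = 46.2. Posterior: Gamma(shape = 3.2+8 = 11.2, rate = 2.0+46.2 = 48.2).
Mode = (α−1)/β = 10.2/48.2 = 0.212.
Mean = α/β = 11.2/48.2 = 0.232.
This is the posterior mode — the MAP estimate.

0.212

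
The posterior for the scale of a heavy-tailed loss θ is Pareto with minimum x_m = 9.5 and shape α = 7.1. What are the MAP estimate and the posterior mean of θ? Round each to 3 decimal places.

The Pareto density is strictly decreasing on [x_m, ∞), so the mode is x_m = 9.500.
Mean = α·x_m/(α−1) = 7.1·9.5/6.1 = 11.057.
Right-skewed posterior ⇒ mode < mean.

θ_MAP = 9.500, E[θ|data] = 11.057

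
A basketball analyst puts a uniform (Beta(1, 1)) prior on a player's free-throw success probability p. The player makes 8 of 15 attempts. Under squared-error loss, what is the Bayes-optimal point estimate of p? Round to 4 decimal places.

0.5294

Posterior: Beta(1+8, 1+7) = Beta(9, 8).
Mode = (9−1)/(9+8−2) = 8/15 = 0.5333.
With a flat prior the MAP equals the MLE, 8/15.
Mean = 9/(9+8) = 9/17 = 0.5294.
Squared-error loss ⇒ the optimal estimator is the posterior mean.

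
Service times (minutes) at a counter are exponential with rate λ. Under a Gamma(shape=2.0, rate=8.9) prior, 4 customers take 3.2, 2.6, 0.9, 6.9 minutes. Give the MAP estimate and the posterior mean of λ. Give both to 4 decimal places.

MAP estimate = 0.2222, posterior mean = 0.2667

Σ times = 13.6. Posterior: Gamma(shape = 2.0+4 = 6.0, rate = 8.9+13.6 = 22.5).
Mode = (α−1)/β = 5.0/22.5 = 0.2222.
Mean = α/β = 6.0/22.5 = 0.2667.
Right-skewed posterior ⇒ mode < mean.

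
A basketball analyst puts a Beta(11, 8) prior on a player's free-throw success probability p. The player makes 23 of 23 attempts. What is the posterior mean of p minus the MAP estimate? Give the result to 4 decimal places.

Posterior: Beta(11+23, 8+0) = Beta(34, 8).
Mode = (34−1)/(34+8−2) = 33/40 = 0.8250.
Mean = 34/(34+8) = 34/42 = 0.8095.
Difference = 0.8095 − 0.8250 = -0.0155.

-0.0155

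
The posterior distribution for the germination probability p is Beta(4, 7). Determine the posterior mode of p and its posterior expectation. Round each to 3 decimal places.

MAP = 0.333; posterior mean = 0.364

Mode = (4−1)/(4+7−2) = 3/9 = 0.333.
Mean = 4/(4+7) = 4/11 = 0.364.
Mean > mode: the posterior has a right tail.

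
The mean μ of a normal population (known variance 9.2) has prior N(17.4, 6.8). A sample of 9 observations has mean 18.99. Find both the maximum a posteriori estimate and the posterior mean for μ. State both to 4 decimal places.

Posterior for μ is Normal. Precision-weighted mean: (1/6.8·17.4 + 9/9.2·18.99) / (1/6.8 + 9/9.2) = 18.7822.
A Normal posterior is symmetric, so mode = mean.

maximum a posteriori estimate = 18.7822, posterior mean = 18.7822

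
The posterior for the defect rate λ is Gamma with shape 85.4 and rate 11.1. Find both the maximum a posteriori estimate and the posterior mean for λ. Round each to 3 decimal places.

Mode = (α−1)/β = 84.4/11.1 = 7.604.
Mean = α/β = 85.4/11.1 = 7.694.

λ_MAP = 7.604, E[λ|data] = 7.694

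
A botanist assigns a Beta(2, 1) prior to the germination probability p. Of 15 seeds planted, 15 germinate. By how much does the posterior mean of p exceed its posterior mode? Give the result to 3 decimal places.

-0.056

Posterior: Beta(2+15, 1+0) = Beta(17, 1).
Since β = 1 ≤ 1 and α > 1, the Beta density is monotone increasing on [0,1]; the mode is at 1.
Mean = 17/(17+1) = 0.944.
Difference = 0.944 − 1.000 = -0.056.
Mode > mean: the posterior has a left tail.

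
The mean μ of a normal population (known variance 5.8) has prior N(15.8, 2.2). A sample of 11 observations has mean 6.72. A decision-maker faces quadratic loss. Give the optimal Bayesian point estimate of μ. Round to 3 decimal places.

8.475

Posterior for μ is Normal. Precision-weighted mean: (1/2.2·15.8 + 11/5.8·6.72) / (1/2.2 + 11/5.8) = 8.475.
A Normal posterior is symmetric, so mode = mean.
Quadratic loss ⇒ the optimal estimator is the posterior mean.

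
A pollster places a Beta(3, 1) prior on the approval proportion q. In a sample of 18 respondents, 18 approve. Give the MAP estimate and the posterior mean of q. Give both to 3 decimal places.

Posterior: Beta(3+18, 1+0) = Beta(21, 1).
Since β = 1 ≤ 1 and α > 1, the Beta density is monotone increasing on [0,1]; the mode is at 1.
Mean = 21/(21+1) = 0.955.
The mean is pulled below the mode by the posterior's left skew.

MAP = 1.000; posterior mean = 0.955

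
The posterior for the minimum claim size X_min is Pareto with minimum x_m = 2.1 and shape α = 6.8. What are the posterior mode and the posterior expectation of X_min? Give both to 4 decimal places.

The Pareto density is strictly decreasing on [x_m, ∞), so the mode is x_m = 2.1000.
Mean = α·x_m/(α−1) = 6.8·2.1/5.8 = 2.4621.

MAP = 2.1000, posterior mean = 2.4621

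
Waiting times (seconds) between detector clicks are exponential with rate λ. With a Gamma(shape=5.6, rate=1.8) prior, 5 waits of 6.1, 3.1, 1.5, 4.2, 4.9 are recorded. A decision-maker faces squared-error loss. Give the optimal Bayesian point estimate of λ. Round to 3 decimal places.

0.491

Σ times = 19.8. Posterior: Gamma(shape = 5.6+5 = 10.6, rate = 1.8+19.8 = 21.6).
Mode = (α−1)/β = 9.6/21.6 = 0.444.
Mean = α/β = 10.6/21.6 = 0.491.
Squared-error loss ⇒ the optimal estimator is the posterior mean.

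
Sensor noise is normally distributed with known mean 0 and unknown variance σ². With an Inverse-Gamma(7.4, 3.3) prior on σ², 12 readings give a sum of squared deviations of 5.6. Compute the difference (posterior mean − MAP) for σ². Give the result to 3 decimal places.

0.068

Posterior: Inverse-Gamma(shape = 7.4+12/2 = 13.4, scale = 3.3+5.6/2 = 6.1).
Mode = β/(α+1) = 6.1/14.4 = 0.424.
Mean = β/(α−1) = 6.1/12.4 = 0.492.
Difference = 0.492 − 0.424 = 0.068.
The posterior is right-skewed, so the mean exceeds the mode.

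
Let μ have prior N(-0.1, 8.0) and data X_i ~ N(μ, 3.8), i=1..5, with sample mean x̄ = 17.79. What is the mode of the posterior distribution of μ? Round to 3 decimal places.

Posterior for μ is Normal. Precision-weighted mean: (1/8.0·-0.1 + 5/3.8·17.79) / (1/8.0 + 5/3.8) = 16.238.
A Normal posterior is symmetric, so mode = mean.
This is the posterior mode — the MAP estimate.

16.238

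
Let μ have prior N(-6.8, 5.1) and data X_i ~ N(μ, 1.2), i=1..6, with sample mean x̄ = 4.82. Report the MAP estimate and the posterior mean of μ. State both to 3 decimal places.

Posterior for μ is Normal. Precision-weighted mean: (1/5.1·-6.8 + 6/1.2·4.82) / (1/5.1 + 6/1.2) = 4.382.
A Normal posterior is symmetric, so mode = mean.

MAP estimate = 4.382, posterior mean = 4.382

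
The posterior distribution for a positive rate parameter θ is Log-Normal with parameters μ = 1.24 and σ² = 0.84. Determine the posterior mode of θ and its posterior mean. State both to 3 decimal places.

posterior mode = 1.492, posterior mean = 5.259

Mode = exp(μ − σ²) = exp(0.40) = 1.492.
Mean = exp(μ + σ²/2) = exp(1.660) = 5.259.
Mean > mode: the posterior has a right tail.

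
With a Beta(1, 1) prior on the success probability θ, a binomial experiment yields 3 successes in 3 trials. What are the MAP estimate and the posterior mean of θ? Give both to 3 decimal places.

Posterior: Beta(1+3, 1+0) = Beta(4, 1).
Since β = 1 ≤ 1 and α > 1, the Beta density is monotone increasing on [0,1]; the mode is at 1.
Mean = 4/(4+1) = 0.800.

θ_MAP = 1.000, E[θ|data] = 0.800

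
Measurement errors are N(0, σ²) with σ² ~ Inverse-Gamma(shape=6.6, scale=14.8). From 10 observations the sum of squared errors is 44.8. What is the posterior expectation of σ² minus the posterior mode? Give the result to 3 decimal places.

0.557

Posterior: Inverse-Gamma(shape = 6.6+10/2 = 11.6, scale = 14.8+44.8/2 = 37.2).
Mode = β/(α+1) = 37.2/12.6 = 2.952.
Mean = β/(α−1) = 37.2/10.6 = 3.509.
Difference = 3.509 − 2.952 = 0.557.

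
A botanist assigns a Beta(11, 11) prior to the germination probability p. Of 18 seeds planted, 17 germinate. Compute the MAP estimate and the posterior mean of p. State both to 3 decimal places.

MAP = 0.711, posterior mean = 0.700

Posterior: Beta(11+17, 11+1) = Beta(28, 12).
Mode = (28−1)/(28+12−2) = 27/38 = 0.711.
Mean = 28/(28+12) = 28/40 = 0.700.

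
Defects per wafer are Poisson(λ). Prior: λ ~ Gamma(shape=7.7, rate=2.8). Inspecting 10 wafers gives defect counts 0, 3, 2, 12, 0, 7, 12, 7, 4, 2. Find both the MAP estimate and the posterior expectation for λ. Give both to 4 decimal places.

MAP: 4.3516. Posterior mean: 4.4297.

Σ counts = 49. Posterior: Gamma(shape = 7.7+49 = 56.7, rate = 2.8+10 = 12.8).
Mode = (α−1)/β = 55.7/12.8 = 4.3516.
Mean = α/β = 56.7/12.8 = 4.4297.
The posterior is right-skewed, so the mean exceeds the mode.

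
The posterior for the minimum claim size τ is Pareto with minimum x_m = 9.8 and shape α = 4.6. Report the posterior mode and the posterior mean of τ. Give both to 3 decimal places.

MAP = 9.800, posterior mean = 12.522

The Pareto density is strictly decreasing on [x_m, ∞), so the mode is x_m = 9.800.
Mean = α·x_m/(α−1) = 4.6·9.8/3.6 = 12.522.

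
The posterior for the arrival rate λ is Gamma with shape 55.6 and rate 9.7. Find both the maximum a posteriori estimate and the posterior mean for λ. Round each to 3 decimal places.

Mode = (α−1)/β = 54.6/9.7 = 5.629.
Mean = α/β = 55.6/9.7 = 5.732.

MAP = 5.629; posterior mean = 5.732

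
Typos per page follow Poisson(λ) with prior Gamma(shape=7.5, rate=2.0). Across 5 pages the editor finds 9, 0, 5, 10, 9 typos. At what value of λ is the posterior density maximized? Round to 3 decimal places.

5.643

Σ counts = 33. Posterior: Gamma(shape = 7.5+33 = 40.5, rate = 2.0+5 = 7.0).
Mode = (α−1)/β = 39.5/7.0 = 5.643.
Mean = α/β = 40.5/7.0 = 5.786.
This is the posterior mode — the MAP estimate.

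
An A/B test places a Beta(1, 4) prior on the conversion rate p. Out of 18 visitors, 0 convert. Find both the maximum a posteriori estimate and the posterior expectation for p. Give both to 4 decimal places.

MAP = 0.0000; posterior mean = 0.0435

Posterior: Beta(1+0, 4+18) = Beta(1, 22).
Since α = 1 ≤ 1 and β > 1, the Beta density is monotone decreasing on [0,1]; the mode is at 0.
Mean = 1/(1+22) = 0.0435.
The posterior is right-skewed, so the mean exceeds the mode.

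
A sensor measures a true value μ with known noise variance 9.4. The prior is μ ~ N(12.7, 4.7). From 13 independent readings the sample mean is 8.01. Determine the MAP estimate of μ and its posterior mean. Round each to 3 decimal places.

MAP estimate = 8.635, posterior mean = 8.635

Posterior for μ is Normal. Precision-weighted mean: (1/4.7·12.7 + 13/9.4·8.01) / (1/4.7 + 13/9.4) = 8.635.
A Normal posterior is symmetric, so mode = mean.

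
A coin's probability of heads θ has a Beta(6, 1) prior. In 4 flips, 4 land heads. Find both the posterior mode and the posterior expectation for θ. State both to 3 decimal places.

Posterior: Beta(6+4, 1+0) = Beta(10, 1).
Since β = 1 ≤ 1 and α > 1, the Beta density is monotone increasing on [0,1]; the mode is at 1.
Mean = 10/(10+1) = 0.909.
Mode > mean: the posterior has a left tail.

θ_MAP = 1.000, E[θ|data] = 0.909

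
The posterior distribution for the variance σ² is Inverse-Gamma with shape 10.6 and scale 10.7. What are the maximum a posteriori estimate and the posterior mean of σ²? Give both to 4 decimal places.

σ²_MAP = 0.9224, E[σ²|data] = 1.1146

Mode = β/(α+1) = 10.7/11.6 = 0.9224.
Mean = β/(α−1) = 10.7/9.6 = 1.1146.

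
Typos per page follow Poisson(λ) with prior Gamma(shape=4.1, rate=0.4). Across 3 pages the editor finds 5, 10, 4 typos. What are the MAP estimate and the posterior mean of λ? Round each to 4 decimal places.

Σ counts = 19. Posterior: Gamma(shape = 4.1+19 = 23.1, rate = 0.4+3 = 3.4).
Mode = (α−1)/β = 22.1/3.4 = 6.5000.
Mean = α/β = 23.1/3.4 = 6.7941.
Right-skewed posterior ⇒ mode < mean.

λ_MAP = 6.5000, E[λ|data] = 6.7941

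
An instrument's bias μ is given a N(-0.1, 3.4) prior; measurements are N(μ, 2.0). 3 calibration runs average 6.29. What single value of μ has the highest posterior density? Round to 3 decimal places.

Posterior for μ is Normal. Precision-weighted mean: (1/3.4·-0.1 + 3/2.0·6.29) / (1/3.4 + 3/2.0) = 5.242.
A Normal posterior is symmetric, so mode = mean.
This is the posterior mode — the MAP estimate.

5.242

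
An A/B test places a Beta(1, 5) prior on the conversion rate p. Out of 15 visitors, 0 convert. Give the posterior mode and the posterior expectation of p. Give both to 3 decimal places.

MAP: 0.000. Posterior mean: 0.048.

Posterior: Beta(1+0, 5+15) = Beta(1, 20).
Since α = 1 ≤ 1 and β > 1, the Beta density is monotone decreasing on [0,1]; the mode is at 0.
Mean = 1/(1+20) = 0.048.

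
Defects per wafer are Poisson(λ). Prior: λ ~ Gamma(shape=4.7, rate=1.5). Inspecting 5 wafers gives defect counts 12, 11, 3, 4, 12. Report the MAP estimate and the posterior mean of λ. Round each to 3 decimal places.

Σ counts = 42. Posterior: Gamma(shape = 4.7+42 = 46.7, rate = 1.5+5 = 6.5).
Mode = (α−1)/β = 45.7/6.5 = 7.031.
Mean = α/β = 46.7/6.5 = 7.185.

MAP = 7.031, posterior mean = 7.185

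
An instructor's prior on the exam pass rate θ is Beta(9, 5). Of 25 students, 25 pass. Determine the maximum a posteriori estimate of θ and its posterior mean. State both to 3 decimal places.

maximum a posteriori estimate = 0.892, posterior mean = 0.872

Posterior: Beta(9+25, 5+0) = Beta(34, 5).
Mode = (34−1)/(34+5−2) = 33/37 = 0.892.
Mean = 34/(34+5) = 34/39 = 0.872.
Left-skewed posterior ⇒ mean < mode.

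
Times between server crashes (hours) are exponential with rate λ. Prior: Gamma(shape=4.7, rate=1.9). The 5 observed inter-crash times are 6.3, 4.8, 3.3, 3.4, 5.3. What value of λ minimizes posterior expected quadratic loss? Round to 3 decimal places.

Σ times = 23.1. Posterior: Gamma(shape = 4.7+5 = 9.7, rate = 1.9+23.1 = 25.0).
Mode = (α−1)/β = 8.7/25.0 = 0.348.
Mean = α/β = 9.7/25.0 = 0.388.
Quadratic loss ⇒ the optimal estimator is the posterior mean.

0.388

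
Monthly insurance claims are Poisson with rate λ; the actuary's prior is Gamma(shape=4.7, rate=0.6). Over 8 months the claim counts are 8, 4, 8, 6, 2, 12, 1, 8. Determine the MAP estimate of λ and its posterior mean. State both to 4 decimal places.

Σ counts = 49. Posterior: Gamma(shape = 4.7+49 = 53.7, rate = 0.6+8 = 8.6).
Mode = (α−1)/β = 52.7/8.6 = 6.1279.
Mean = α/β = 53.7/8.6 = 6.2442.

MAP: 6.1279. Posterior mean: 6.2442.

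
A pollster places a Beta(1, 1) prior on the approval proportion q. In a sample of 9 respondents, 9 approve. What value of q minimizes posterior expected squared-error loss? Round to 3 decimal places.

Posterior: Beta(1+9, 1+0) = Beta(10, 1).
Since β = 1 ≤ 1 and α > 1, the Beta density is monotone increasing on [0,1]; the mode is at 1.
Mean = 10/(10+1) = 0.909.
Squared-error loss ⇒ the optimal estimator is the posterior mean.

0.909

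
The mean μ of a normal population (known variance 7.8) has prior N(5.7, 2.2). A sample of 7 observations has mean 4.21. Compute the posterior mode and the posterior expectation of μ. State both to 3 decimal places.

Posterior for μ is Normal. Precision-weighted mean: (1/2.2·5.7 + 7/7.8·4.21) / (1/2.2 + 7/7.8) = 4.711.
A Normal posterior is symmetric, so mode = mean.

posterior mode = 4.711, posterior expectation = 4.711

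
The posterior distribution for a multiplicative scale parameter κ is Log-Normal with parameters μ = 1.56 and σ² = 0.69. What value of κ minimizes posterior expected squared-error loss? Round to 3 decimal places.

Mode = exp(μ − σ²) = exp(0.87) = 2.387.
Mean = exp(μ + σ²/2) = exp(1.905) = 6.719.
Squared-error loss ⇒ the optimal estimator is the posterior mean.

6.719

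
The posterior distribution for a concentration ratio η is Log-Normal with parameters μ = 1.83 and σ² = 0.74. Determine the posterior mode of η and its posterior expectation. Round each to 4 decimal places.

η_MAP = 2.9743, E[η|data] = 9.0250

Mode = exp(μ − σ²) = exp(1.09) = 2.9743.
Mean = exp(μ + σ²/2) = exp(2.200) = 9.0250.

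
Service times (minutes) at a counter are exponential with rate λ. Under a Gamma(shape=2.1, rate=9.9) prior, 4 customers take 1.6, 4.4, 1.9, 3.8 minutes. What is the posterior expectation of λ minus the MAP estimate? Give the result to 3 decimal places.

0.046

Σ times = 11.7. Posterior: Gamma(shape = 2.1+4 = 6.1, rate = 9.9+11.7 = 21.6).
Mode = (α−1)/β = 5.1/21.6 = 0.236.
Mean = α/β = 6.1/21.6 = 0.282.
Difference = 0.282 − 0.236 = 0.046.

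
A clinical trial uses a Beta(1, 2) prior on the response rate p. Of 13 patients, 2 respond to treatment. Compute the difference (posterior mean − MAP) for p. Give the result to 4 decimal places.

0.0446

Posterior: Beta(1+2, 2+11) = Beta(3, 13).
Mode = (3−1)/(3+13−2) = 2/14 = 0.1429.
Mean = 3/(3+13) = 3/16 = 0.1875.
Difference = 0.1875 − 0.1429 = 0.0446.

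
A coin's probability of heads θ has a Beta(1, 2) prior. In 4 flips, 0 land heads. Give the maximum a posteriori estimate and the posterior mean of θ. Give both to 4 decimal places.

Posterior: Beta(1+0, 2+4) = Beta(1, 6).
Since α = 1 ≤ 1 and β > 1, the Beta density is monotone decreasing on [0,1]; the mode is at 0.
Mean = 1/(1+6) = 0.1429.

θ_MAP = 0.0000, E[θ|data] = 0.1429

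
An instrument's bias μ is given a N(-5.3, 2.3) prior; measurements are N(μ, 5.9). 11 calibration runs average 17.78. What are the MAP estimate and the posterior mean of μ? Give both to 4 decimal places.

Posterior for μ is Normal. Precision-weighted mean: (1/2.3·-5.3 + 11/5.9·17.78) / (1/2.3 + 11/5.9) = 13.4155.
A Normal posterior is symmetric, so mode = mean.

MAP: 13.4155. Posterior mean: 13.4155.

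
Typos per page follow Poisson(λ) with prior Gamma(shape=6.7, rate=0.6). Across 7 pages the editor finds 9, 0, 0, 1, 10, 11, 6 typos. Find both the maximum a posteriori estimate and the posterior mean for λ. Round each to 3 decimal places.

MAP = 5.618, posterior mean = 5.750

Σ counts = 37. Posterior: Gamma(shape = 6.7+37 = 43.7, rate = 0.6+7 = 7.6).
Mode = (α−1)/β = 42.7/7.6 = 5.618.
Mean = α/β = 43.7/7.6 = 5.750.
Mean > mode: the posterior has a right tail.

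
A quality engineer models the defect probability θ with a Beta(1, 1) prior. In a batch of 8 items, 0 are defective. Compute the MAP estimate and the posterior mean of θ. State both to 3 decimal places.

Posterior: Beta(1+0, 1+8) = Beta(1, 9).
Since α = 1 ≤ 1 and β > 1, the Beta density is monotone decreasing on [0,1]; the mode is at 0.
Mean = 1/(1+9) = 0.100.
The posterior is right-skewed, so the mean exceeds the mode.

MAP: 0.000. Posterior mean: 0.100.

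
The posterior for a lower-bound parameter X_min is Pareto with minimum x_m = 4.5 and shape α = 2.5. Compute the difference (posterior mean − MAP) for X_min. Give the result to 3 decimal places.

The Pareto density is strictly decreasing on [x_m, ∞), so the mode is x_m = 4.500.
Mean = α·x_m/(α−1) = 2.5·4.5/1.5 = 7.500.
Difference = 7.500 − 4.500 = 3.000.

3.000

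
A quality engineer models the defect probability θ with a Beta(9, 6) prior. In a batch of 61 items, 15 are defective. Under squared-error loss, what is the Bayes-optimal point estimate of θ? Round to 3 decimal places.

Posterior: Beta(9+15, 6+46) = Beta(24, 52).
Mode = (24−1)/(24+52−2) = 23/74 = 0.311.
Mean = 24/(24+52) = 24/76 = 0.316.
Squared-error loss ⇒ the optimal estimator is the posterior mean.

0.316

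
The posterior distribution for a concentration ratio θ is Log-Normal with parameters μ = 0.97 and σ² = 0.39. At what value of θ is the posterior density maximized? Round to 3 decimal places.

Mode = exp(μ − σ²) = exp(0.58) = 1.786.
Mean = exp(μ + σ²/2) = exp(1.165) = 3.206.
This is the posterior mode — the MAP estimate.

1.786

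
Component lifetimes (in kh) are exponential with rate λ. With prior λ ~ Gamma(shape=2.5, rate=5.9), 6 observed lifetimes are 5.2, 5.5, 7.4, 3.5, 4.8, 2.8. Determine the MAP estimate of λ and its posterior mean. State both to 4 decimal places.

Σ times = 29.2. Posterior: Gamma(shape = 2.5+6 = 8.5, rate = 5.9+29.2 = 35.1).
Mode = (α−1)/β = 7.5/35.1 = 0.2137.
Mean = α/β = 8.5/35.1 = 0.2422.

MAP = 0.2137; posterior mean = 0.2422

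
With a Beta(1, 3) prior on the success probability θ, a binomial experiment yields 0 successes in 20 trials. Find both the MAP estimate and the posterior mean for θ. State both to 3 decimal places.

Posterior: Beta(1+0, 3+20) = Beta(1, 23).
Since α = 1 ≤ 1 and β > 1, the Beta density is monotone decreasing on [0,1]; the mode is at 0.
Mean = 1/(1+23) = 0.042.
Right-skewed posterior ⇒ mode < mean.

MAP = 0.000; posterior mean = 0.042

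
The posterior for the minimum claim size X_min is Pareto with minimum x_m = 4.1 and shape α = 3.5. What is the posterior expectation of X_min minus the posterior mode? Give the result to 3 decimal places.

1.640

The Pareto density is strictly decreasing on [x_m, ∞), so the mode is x_m = 4.100.
Mean = α·x_m/(α−1) = 3.5·4.1/2.5 = 5.740.
Difference = 5.740 − 4.100 = 1.640.
The mean is pulled above the mode by the posterior's right skew.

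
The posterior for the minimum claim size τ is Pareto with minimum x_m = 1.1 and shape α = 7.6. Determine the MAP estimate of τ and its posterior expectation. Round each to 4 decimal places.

τ_MAP = 1.1000, E[τ|data] = 1.2667

The Pareto density is strictly decreasing on [x_m, ∞), so the mode is x_m = 1.1000.
Mean = α·x_m/(α−1) = 7.6·1.1/6.6 = 1.2667.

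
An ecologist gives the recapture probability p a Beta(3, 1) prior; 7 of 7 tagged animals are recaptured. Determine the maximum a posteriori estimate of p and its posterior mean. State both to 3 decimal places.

MAP = 1.000; posterior mean = 0.909

Posterior: Beta(3+7, 1+0) = Beta(10, 1).
Since β = 1 ≤ 1 and α > 1, the Beta density is monotone increasing on [0,1]; the mode is at 1.
Mean = 10/(10+1) = 0.909.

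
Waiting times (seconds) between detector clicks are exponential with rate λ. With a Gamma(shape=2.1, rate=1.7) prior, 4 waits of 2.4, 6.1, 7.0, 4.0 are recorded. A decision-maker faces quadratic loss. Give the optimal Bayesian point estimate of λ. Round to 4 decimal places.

Σ times = 19.5. Posterior: Gamma(shape = 2.1+4 = 6.1, rate = 1.7+19.5 = 21.2).
Mode = (α−1)/β = 5.1/21.2 = 0.2406.
Mean = α/β = 6.1/21.2 = 0.2877.
Quadratic loss ⇒ the optimal estimator is the posterior mean.

0.2877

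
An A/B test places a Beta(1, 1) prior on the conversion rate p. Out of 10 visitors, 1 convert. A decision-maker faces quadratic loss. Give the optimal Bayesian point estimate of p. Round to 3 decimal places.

0.167

Posterior: Beta(1+1, 1+9) = Beta(2, 10).
Mode = (2−1)/(2+10−2) = 1/10 = 0.100.
With a flat prior the MAP equals the MLE, 1/10.
Mean = 2/(2+10) = 2/12 = 0.167.
Quadratic loss ⇒ the optimal estimator is the posterior mean.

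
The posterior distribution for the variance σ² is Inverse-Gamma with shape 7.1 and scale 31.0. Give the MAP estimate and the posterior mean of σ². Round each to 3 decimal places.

MAP = 3.827, posterior mean = 5.082

Mode = β/(α+1) = 31.0/8.1 = 3.827.
Mean = β/(α−1) = 31.0/6.1 = 5.082.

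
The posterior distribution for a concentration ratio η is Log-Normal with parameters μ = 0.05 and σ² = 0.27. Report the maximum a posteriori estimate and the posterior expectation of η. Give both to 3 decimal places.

maximum a posteriori estimate = 0.803, posterior expectation = 1.203

Mode = exp(μ − σ²) = exp(-0.22) = 0.803.
Mean = exp(μ + σ²/2) = exp(0.185) = 1.203.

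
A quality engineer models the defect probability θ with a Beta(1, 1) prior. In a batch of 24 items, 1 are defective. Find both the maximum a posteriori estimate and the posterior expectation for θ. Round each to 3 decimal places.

maximum a posteriori estimate = 0.042, posterior expectation = 0.077

Posterior: Beta(1+1, 1+23) = Beta(2, 24).
Mode = (2−1)/(2+24−2) = 1/24 = 0.042.
With a flat prior the MAP equals the MLE, 1/24.
Mean = 2/(2+24) = 2/26 = 0.077.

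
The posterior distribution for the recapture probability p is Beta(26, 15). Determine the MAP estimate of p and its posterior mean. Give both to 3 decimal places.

MAP = 0.641, posterior mean = 0.634

Mode = (26−1)/(26+15−2) = 25/39 = 0.641.
Mean = 26/(26+15) = 26/41 = 0.634.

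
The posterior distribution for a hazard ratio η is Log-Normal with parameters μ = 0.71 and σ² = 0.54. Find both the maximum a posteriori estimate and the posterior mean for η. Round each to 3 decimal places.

η_MAP = 1.185, E[η|data] = 2.664

Mode = exp(μ − σ²) = exp(0.17) = 1.185.
Mean = exp(μ + σ²/2) = exp(0.980) = 2.664.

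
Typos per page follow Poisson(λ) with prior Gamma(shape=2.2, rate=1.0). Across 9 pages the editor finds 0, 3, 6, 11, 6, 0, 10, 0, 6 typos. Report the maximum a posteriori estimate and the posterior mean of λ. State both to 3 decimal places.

Σ counts = 42. Posterior: Gamma(shape = 2.2+42 = 44.2, rate = 1.0+9 = 10.0).
Mode = (α−1)/β = 43.2/10.0 = 4.320.
Mean = α/β = 44.2/10.0 = 4.420.

MAP: 4.320. Posterior mean: 4.420.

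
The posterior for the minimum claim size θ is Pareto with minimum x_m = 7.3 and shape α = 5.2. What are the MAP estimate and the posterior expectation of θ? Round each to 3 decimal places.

MAP: 7.300. Posterior mean: 9.038.

The Pareto density is strictly decreasing on [x_m, ∞), so the mode is x_m = 7.300.
Mean = α·x_m/(α−1) = 5.2·7.3/4.2 = 9.038.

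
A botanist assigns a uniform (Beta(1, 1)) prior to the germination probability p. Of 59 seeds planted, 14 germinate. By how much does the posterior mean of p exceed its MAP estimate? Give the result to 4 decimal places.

0.0086

Posterior: Beta(1+14, 1+45) = Beta(15, 46).
Mode = (15−1)/(15+46−2) = 14/59 = 0.2373.
With a flat prior the MAP equals the MLE, 14/59.
Mean = 15/(15+46) = 15/61 = 0.2459.
Difference = 0.2459 − 0.2373 = 0.0086.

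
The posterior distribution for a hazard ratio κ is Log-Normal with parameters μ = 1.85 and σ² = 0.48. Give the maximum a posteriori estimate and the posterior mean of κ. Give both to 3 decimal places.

Mode = exp(μ − σ²) = exp(1.37) = 3.935.
Mean = exp(μ + σ²/2) = exp(2.090) = 8.085.

MAP = 3.935; posterior mean = 8.085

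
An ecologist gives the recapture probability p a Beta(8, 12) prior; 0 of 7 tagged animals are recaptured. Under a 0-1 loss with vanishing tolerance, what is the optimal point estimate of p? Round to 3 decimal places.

0.280

Posterior: Beta(8+0, 12+7) = Beta(8, 19).
Mode = (8−1)/(8+19−2) = 7/25 = 0.280.
Mean = 8/(8+19) = 8/27 = 0.296.
This is the posterior mode — the MAP estimate.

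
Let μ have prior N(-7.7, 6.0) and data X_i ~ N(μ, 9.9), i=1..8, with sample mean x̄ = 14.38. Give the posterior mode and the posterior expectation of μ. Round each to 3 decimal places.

Posterior for μ is Normal. Precision-weighted mean: (1/6.0·-7.7 + 8/9.9·14.38) / (1/6.0 + 8/9.9) = 10.605.
A Normal posterior is symmetric, so mode = mean.

posterior mode = 10.605, posterior expectation = 10.605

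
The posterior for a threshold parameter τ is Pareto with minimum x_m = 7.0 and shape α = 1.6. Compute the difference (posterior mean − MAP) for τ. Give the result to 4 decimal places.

11.6667

The Pareto density is strictly decreasing on [x_m, ∞), so the mode is x_m = 7.0000.
Mean = α·x_m/(α−1) = 1.6·7.0/0.6 = 18.6667.
Difference = 18.6667 − 7.0000 = 11.6667.
Mean > mode: the posterior has a right tail.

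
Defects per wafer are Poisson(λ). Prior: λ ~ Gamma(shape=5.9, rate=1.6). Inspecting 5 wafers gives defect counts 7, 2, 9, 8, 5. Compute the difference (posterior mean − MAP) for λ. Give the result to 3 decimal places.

0.152

Σ counts = 31. Posterior: Gamma(shape = 5.9+31 = 36.9, rate = 1.6+5 = 6.6).
Mode = (α−1)/β = 35.9/6.6 = 5.439.
Mean = α/β = 36.9/6.6 = 5.591.
Difference = 5.591 − 5.439 = 0.152.
Mean > mode: the posterior has a right tail.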